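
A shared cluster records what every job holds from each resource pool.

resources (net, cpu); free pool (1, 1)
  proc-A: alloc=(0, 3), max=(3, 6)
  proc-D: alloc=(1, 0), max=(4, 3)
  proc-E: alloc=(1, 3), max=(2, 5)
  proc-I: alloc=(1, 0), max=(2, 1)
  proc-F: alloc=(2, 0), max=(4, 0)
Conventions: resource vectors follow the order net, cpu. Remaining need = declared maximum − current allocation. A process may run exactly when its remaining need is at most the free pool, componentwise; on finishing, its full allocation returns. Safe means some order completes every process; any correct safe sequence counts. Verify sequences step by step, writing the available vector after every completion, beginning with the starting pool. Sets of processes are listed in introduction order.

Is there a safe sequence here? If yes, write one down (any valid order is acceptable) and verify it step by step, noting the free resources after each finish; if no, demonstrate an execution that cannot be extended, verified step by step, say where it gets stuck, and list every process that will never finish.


The state is UNSAFE.
Key observation: once proc-I, proc-F finish, the pool peaks at (4, 1) — and every remaining process still needs more cpu than that.
A maximal execution: proc-I, proc-F — then nothing else fits. Verifying each step:
  pool = (1, 1)
  run proc-I (needs (1, 1), free (1, 1)); after release of (1, 0) the pool is (2, 1)
  run proc-F (needs (2, 0), free (2, 1)); after release of (2, 0) the pool is (4, 1)
  proc-A still needs (3, 3) but only (4, 1) is free — short on cpu
  proc-D still needs (3, 3) but only (4, 1) is free — short on cpu
  proc-E still needs (1, 2) but only (4, 1) is free — short on cpu
Processes that can never finish: proc-A, proc-D and proc-E.


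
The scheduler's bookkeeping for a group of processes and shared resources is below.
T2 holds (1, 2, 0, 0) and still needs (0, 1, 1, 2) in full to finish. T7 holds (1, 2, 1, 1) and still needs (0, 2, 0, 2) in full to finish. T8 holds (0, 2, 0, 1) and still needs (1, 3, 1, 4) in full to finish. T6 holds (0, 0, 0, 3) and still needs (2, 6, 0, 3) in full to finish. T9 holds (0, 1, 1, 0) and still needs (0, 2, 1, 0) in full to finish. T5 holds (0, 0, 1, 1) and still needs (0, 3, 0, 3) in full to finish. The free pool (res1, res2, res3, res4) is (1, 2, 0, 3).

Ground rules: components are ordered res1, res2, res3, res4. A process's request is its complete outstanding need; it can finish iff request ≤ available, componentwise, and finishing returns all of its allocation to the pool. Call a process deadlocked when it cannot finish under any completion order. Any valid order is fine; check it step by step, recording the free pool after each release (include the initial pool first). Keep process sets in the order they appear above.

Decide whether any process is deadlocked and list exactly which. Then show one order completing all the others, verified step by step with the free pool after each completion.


Nothing here is deadlocked.
Key observation: beginning at T7, releases accumulate fast enough that every process eventually fits.
One completion order for the rest: T7, T5, T2, T8, T6, T9. Step-by-step check:
  pool = (1, 2, 0, 3)
  run T7 (needs (0, 2, 0, 2), free (1, 2, 0, 3)); after release of (1, 2, 1, 1) the pool is (2, 4, 1, 4)
  run T5 (needs (0, 3, 0, 3), free (2, 4, 1, 4)); after release of (0, 0, 1, 1) the pool is (2, 4, 2, 5)
  run T2 (needs (0, 1, 1, 2), free (2, 4, 2, 5)); after release of (1, 2, 0, 0) the pool is (3, 6, 2, 5)
  run T8 (needs (1, 3, 1, 4), free (3, 6, 2, 5)); after release of (0, 2, 0, 1) the pool is (3, 8, 2, 6)
  run T6 (needs (2, 6, 0, 3), free (3, 8, 2, 6)); after release of (0, 0, 0, 3) the pool is (3, 8, 2, 9)
  run T9 (needs (0, 2, 1, 0), free (3, 8, 2, 9)); after release of (0, 1, 1, 0) the pool is (3, 9, 3, 9)


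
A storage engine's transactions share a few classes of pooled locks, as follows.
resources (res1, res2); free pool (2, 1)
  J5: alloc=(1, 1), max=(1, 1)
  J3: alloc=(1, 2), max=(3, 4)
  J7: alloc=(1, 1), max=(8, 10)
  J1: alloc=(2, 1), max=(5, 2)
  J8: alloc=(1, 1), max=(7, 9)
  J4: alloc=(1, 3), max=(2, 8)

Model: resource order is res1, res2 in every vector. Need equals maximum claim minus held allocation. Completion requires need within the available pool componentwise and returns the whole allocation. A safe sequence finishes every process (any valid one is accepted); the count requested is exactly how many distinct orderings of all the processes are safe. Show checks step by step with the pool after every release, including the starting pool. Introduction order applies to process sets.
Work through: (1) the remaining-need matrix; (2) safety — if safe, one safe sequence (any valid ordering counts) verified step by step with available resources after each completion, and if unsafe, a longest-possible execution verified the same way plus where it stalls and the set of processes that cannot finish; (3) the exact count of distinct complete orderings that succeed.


(1) Outstanding need per process (order res1, res2):
  J5: (0, 0)
  J3: (2, 2)
  J7: (7, 9)
  J1: (3, 1)
  J8: (6, 8)
  J4: (1, 5)
(2) SAFE. One safe sequence: J5, J3, J1, J4, J8, J7.
Key observation: reading the order forward, J3 is the first process whose need (2, 2) meets the free pool (3, 2) exactly on a resource it requests.
Check, step by step:
  pool = (2, 1)
  J5: need (0, 0) fits (2, 1); releases (1, 1), pool now (3, 2)
  J3: need (2, 2) fits (3, 2); releases (1, 2), pool now (4, 4)
  J1: need (3, 1) fits (4, 4); releases (2, 1), pool now (6, 5)
  J4: need (1, 5) fits (6, 5); releases (1, 3), pool now (7, 8)
  J8: need (6, 8) fits (7, 8); releases (1, 1), pool now (8, 9)
  J7: need (7, 9) fits (8, 9); releases (1, 1), pool now (9, 10)
(3) The exact count: 2 of the possible complete orderings are safe sequences.


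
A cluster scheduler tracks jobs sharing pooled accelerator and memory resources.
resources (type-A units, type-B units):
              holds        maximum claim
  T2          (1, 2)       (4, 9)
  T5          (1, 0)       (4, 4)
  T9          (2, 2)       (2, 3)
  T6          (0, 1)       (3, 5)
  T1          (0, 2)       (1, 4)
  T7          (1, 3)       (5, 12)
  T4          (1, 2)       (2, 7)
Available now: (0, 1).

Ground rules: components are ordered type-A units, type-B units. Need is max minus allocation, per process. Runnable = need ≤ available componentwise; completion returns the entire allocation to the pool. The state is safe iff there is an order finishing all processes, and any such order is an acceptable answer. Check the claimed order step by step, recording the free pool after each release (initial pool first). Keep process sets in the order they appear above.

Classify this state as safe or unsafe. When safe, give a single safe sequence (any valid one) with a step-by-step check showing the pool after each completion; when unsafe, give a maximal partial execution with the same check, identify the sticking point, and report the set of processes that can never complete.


SAFE. One safe sequence: T9, T1, T4, T6, T5, T2, T7.
Key observation: the first exact fit in this order is T9 — it needs (0, 1) with (0, 1) free, meeting a requested resource to the last unit.
Verifying each step:
  pool = (0, 1)
  T9: need (0, 1) fits (0, 1); releases (2, 2), pool now (2, 3)
  T1: need (1, 2) fits (2, 3); releases (0, 2), pool now (2, 5)
  T4: need (1, 5) fits (2, 5); releases (1, 2), pool now (3, 7)
  T6: need (3, 4) fits (3, 7); releases (0, 1), pool now (3, 8)
  T5: need (3, 4) fits (3, 8); releases (1, 0), pool now (4, 8)
  T2: need (3, 7) fits (4, 8); releases (1, 2), pool now (5, 10)
  T7: need (4, 9) fits (5, 10); releases (1, 3), pool now (6, 13)


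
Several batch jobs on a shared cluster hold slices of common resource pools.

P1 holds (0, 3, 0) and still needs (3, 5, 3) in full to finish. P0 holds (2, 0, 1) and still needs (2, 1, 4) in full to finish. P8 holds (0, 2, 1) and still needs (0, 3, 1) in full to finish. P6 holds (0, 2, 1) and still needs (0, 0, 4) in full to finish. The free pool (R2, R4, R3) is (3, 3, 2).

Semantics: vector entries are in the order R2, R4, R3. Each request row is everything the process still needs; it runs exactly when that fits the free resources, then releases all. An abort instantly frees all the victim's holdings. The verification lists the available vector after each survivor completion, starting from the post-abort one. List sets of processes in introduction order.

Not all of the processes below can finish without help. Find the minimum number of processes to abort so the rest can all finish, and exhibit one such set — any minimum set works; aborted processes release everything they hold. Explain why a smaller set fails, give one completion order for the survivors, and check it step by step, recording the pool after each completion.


Minimum abort set: P0.
Key observation: before aborting P0, P6 was permanently blocked — no order could ever run it; afterwards it completes at step 2.
Minimality: the empty abort set fails — the state is deadlocked as it stands.
Survivors finish in the order: P8, P6, P1. Walking it through (pool after the aborts first):
  pool = (5, 3, 3)
  P8: need (0, 3, 1) fits (5, 3, 3); releases (0, 2, 1), pool now (5, 5, 4)
  P6: need (0, 0, 4) fits (5, 5, 4); releases (0, 2, 1), pool now (5, 7, 5)
  P1: need (3, 5, 3) fits (5, 7, 5); releases (0, 3, 0), pool now (5, 10, 5)


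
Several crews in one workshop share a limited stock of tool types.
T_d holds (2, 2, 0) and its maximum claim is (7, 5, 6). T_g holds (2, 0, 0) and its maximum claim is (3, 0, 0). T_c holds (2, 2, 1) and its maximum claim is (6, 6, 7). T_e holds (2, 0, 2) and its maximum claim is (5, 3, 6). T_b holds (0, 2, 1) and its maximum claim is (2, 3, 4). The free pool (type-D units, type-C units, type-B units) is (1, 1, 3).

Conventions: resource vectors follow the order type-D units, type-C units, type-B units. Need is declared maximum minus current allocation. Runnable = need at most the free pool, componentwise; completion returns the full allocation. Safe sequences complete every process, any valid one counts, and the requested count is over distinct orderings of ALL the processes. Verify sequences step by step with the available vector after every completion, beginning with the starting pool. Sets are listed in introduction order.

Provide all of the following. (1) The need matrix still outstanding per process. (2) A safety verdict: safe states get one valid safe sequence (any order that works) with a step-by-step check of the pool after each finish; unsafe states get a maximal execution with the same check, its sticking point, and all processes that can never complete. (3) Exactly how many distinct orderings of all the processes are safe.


(1) Need matrix, components ordered type-D units, type-C units, type-B units:
  T_d: (5, 3, 6)
  T_g: (1, 0, 0)
  T_c: (4, 4, 6)
  T_e: (3, 3, 4)
  T_b: (2, 1, 3)
(2) SAFE — a valid safe sequence is T_g, T_b, T_e, T_d, T_c.
Key observation: the order's first zero-slack moment is T_g ((1, 0, 0) needed, (1, 1, 3) free — a requested resource with nothing to spare).
Check, step by step:
  pool = (1, 1, 3)
  run T_g (needs (1, 0, 0), free (1, 1, 3)); after release of (2, 0, 0) the pool is (3, 1, 3)
  run T_b (needs (2, 1, 3), free (3, 1, 3)); after release of (0, 2, 1) the pool is (3, 3, 4)
  run T_e (needs (3, 3, 4), free (3, 3, 4)); after release of (2, 0, 2) the pool is (5, 3, 6)
  run T_d (needs (5, 3, 6), free (5, 3, 6)); after release of (2, 2, 0) the pool is (7, 5, 6)
  run T_c (needs (4, 4, 6), free (7, 5, 6)); after release of (2, 2, 1) the pool is (9, 7, 7)
(3) The exact count: 1 of the possible complete orderings is a safe sequence.


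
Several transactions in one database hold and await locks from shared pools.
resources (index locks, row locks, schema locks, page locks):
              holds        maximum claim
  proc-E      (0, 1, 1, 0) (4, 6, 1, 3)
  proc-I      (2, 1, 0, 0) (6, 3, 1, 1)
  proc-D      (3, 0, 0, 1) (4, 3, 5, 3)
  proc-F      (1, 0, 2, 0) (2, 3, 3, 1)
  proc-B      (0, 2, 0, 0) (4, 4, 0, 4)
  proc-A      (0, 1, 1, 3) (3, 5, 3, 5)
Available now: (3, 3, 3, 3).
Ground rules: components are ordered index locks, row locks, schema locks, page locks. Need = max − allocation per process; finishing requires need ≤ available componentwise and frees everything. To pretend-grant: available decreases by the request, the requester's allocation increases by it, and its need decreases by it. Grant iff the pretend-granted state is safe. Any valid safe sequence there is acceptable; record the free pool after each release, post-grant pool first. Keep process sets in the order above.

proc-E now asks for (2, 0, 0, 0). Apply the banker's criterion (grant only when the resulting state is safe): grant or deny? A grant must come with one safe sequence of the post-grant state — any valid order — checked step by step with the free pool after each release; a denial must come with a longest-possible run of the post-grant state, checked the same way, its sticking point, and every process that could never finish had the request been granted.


GRANT. The post-grant state is safe; one safe sequence: proc-F, proc-D, proc-B, proc-I, proc-A, proc-E.
Key observation: post-grant, (1, 3, 3, 3) remains, and an order beginning with proc-F completes everyone.
Check on the post-grant state, step by step:
  pool = (1, 3, 3, 3)
  proc-F needs (1, 3, 1, 1) <= (1, 3, 3, 3) -> finishes; pool += (1, 0, 2, 0) = (2, 3, 5, 3)
  proc-D needs (1, 3, 5, 2) <= (2, 3, 5, 3) -> finishes; pool += (3, 0, 0, 1) = (5, 3, 5, 4)
  proc-B needs (4, 2, 0, 4) <= (5, 3, 5, 4) -> finishes; pool += (0, 2, 0, 0) = (5, 5, 5, 4)
  proc-I needs (4, 2, 1, 1) <= (5, 5, 5, 4) -> finishes; pool += (2, 1, 0, 0) = (7, 6, 5, 4)
  proc-A needs (3, 4, 2, 2) <= (7, 6, 5, 4) -> finishes; pool += (0, 1, 1, 3) = (7, 7, 6, 7)
  proc-E needs (2, 5, 0, 3) <= (7, 7, 6, 7) -> finishes; pool += (2, 1, 1, 0) = (9, 8, 7, 7)


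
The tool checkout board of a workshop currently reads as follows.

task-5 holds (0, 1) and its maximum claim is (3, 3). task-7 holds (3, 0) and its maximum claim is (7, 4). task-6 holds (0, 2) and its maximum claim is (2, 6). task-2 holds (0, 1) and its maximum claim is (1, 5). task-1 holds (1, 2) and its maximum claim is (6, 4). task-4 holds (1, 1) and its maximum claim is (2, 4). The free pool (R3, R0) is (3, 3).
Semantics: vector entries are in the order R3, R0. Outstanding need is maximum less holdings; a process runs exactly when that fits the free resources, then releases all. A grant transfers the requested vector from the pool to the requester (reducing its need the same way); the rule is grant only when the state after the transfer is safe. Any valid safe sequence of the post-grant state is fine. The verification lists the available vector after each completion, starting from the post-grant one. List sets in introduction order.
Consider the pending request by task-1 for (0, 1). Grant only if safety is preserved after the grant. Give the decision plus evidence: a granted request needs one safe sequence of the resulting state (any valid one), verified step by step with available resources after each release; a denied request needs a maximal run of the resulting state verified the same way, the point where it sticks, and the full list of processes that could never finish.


GRANT — the state after the grant stays safe, e.g. via task-5, task-4, task-6, task-7, task-2, task-1.
Key observation: granting shrinks the pool to (3, 2), yet task-5 still fits and the chain goes through.
Check on the post-grant state, step by step:
  pool = (3, 2)
  task-5 needs (3, 2) <= (3, 2) -> finishes; pool += (0, 1) = (3, 3)
  task-4 needs (1, 3) <= (3, 3) -> finishes; pool += (1, 1) = (4, 4)
  task-6 needs (2, 4) <= (4, 4) -> finishes; pool += (0, 2) = (4, 6)
  task-7 needs (4, 4) <= (4, 6) -> finishes; pool += (3, 0) = (7, 6)
  task-2 needs (1, 4) <= (7, 6) -> finishes; pool += (0, 1) = (7, 7)
  task-1 needs (5, 1) <= (7, 7) -> finishes; pool += (1, 3) = (8, 10)


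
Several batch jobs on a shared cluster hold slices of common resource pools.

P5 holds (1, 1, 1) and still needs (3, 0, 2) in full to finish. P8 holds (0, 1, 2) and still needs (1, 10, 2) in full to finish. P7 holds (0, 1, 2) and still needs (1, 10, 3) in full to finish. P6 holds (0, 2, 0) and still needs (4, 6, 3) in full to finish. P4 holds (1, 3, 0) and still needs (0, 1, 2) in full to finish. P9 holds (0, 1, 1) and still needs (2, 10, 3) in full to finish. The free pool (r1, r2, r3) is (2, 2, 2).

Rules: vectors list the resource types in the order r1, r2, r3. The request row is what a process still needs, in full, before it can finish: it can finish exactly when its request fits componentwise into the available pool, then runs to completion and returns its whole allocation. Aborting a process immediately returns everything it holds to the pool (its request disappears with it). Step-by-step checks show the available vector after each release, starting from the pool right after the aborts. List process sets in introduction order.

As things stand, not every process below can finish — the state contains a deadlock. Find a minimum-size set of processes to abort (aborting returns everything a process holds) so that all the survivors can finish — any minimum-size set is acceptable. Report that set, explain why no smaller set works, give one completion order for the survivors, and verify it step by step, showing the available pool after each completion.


Minimum abort set: P8 and P9.
Key observation: no ordering could ever have run P7 before the abort of P8 and P9; with (0, 2, 3) back in the pool it fits at step 4.
Why nothing smaller works — every single abort fails: P5 alone leaves P8 blocked (short on r2); P8 alone leaves P7 blocked (short on r2); P7 alone leaves P8 blocked (short on r2); P6 alone leaves P8 blocked (short on r2); P4 alone leaves P8 blocked (short on r2); P9 alone leaves P8 blocked (short on r2).
One survivor order: P4, P5, P6, P7. Verifying each step (post-abort pool first):
  pool = (2, 4, 5)
  P4 needs (0, 1, 2) <= (2, 4, 5) -> finishes; pool += (1, 3, 0) = (3, 7, 5)
  P5 needs (3, 0, 2) <= (3, 7, 5) -> finishes; pool += (1, 1, 1) = (4, 8, 6)
  P6 needs (4, 6, 3) <= (4, 8, 6) -> finishes; pool += (0, 2, 0) = (4, 10, 6)
  P7 needs (1, 10, 3) <= (4, 10, 6) -> finishes; pool += (0, 1, 2) = (4, 11, 8)


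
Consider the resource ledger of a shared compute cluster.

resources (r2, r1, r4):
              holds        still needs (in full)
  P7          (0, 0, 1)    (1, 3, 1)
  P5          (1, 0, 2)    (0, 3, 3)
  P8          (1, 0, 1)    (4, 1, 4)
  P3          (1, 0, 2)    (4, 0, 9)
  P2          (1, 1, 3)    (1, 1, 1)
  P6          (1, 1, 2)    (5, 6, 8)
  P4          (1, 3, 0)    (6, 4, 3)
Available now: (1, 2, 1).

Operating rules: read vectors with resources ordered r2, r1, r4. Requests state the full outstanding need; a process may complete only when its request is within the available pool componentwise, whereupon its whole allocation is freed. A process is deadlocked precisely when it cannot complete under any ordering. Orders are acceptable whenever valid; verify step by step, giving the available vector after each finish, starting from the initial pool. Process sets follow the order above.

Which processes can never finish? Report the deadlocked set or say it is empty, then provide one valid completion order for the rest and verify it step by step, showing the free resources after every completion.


The deadlocked set is P8, P3, P6 and P4.
Key observation: even finishing P2, P7, P5 leaves just (3, 3, 7) free — too little r2 for any of the remaining processes.
The rest can finish in the order P2, P7, P5. Walking it through:
  pool = (1, 2, 1)
  P2 needs (1, 1, 1) <= (1, 2, 1) -> finishes; pool += (1, 1, 3) = (2, 3, 4)
  P7 needs (1, 3, 1) <= (2, 3, 4) -> finishes; pool += (0, 0, 1) = (2, 3, 5)
  P5 needs (0, 3, 3) <= (2, 3, 5) -> finishes; pool += (1, 0, 2) = (3, 3, 7)
None of the blocked processes ever fits:
  blocked: P8 wants (4, 1, 4), pool (3, 3, 7) — not enough r2
  blocked: P3 wants (4, 0, 9), pool (3, 3, 7) — not enough r2 and r4
  blocked: P6 wants (5, 6, 8), pool (3, 3, 7) — not enough r2, r1 and r4
  blocked: P4 wants (6, 4, 3), pool (3, 3, 7) — not enough r2 and r1


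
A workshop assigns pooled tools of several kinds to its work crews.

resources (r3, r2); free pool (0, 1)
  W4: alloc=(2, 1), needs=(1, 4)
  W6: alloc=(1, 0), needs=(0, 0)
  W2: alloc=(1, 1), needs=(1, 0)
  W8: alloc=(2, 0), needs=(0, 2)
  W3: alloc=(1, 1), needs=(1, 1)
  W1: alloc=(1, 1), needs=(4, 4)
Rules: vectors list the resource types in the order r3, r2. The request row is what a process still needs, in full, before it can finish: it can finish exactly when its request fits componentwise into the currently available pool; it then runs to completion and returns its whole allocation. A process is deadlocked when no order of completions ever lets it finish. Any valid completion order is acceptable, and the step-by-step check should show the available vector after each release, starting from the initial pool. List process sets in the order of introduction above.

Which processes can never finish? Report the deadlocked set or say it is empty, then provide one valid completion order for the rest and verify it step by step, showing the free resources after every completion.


The deadlocked set is W4 and W1.
Key observation: even finishing W6, W3, W2, W8 leaves just (5, 3) free — too little r2 for any of the remaining processes.
The rest can finish in the order W6, W3, W2, W8. Verifying each step:
  pool = (0, 1)
  W6: need (0, 0) fits (0, 1); releases (1, 0), pool now (1, 1)
  W3: need (1, 1) fits (1, 1); releases (1, 1), pool now (2, 2)
  W2: need (1, 0) fits (2, 2); releases (1, 1), pool now (3, 3)
  W8: need (0, 2) fits (3, 3); releases (2, 0), pool now (5, 3)
The stuck group stays short no matter what:
  W4 still needs (1, 4) but only (5, 3) is free — short on r2
  W1 still needs (4, 4) but only (5, 3) is free — short on r2


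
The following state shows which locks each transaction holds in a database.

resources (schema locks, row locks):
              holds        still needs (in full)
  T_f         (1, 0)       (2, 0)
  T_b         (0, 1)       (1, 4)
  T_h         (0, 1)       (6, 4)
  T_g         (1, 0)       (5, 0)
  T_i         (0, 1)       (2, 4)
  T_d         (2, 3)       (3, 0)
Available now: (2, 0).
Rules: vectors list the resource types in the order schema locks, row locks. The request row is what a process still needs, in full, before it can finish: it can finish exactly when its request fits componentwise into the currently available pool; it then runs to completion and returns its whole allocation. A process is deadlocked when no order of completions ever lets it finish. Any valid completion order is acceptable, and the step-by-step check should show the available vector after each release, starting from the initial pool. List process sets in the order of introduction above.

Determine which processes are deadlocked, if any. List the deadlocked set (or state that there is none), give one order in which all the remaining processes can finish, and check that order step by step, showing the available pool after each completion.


Deadlocked: T_b, T_h and T_i.
Key observation: the wall is row locks: completing T_f, T_d, T_g brings the pool only to (6, 3), and all the rest need more.
One completion order for the rest: T_f, T_d, T_g. Check, step by step:
  pool = (2, 0)
  run T_f (needs (2, 0), free (2, 0)); after release of (1, 0) the pool is (3, 0)
  run T_d (needs (3, 0), free (3, 0)); after release of (2, 3) the pool is (5, 3)
  run T_g (needs (5, 0), free (5, 3)); after release of (1, 0) the pool is (6, 3)
The stuck group stays short no matter what:
  blocked: T_b wants (1, 4), pool (6, 3) — not enough row locks
  blocked: T_h wants (6, 4), pool (6, 3) — not enough row locks
  blocked: T_i wants (2, 4), pool (6, 3) — not enough row locks


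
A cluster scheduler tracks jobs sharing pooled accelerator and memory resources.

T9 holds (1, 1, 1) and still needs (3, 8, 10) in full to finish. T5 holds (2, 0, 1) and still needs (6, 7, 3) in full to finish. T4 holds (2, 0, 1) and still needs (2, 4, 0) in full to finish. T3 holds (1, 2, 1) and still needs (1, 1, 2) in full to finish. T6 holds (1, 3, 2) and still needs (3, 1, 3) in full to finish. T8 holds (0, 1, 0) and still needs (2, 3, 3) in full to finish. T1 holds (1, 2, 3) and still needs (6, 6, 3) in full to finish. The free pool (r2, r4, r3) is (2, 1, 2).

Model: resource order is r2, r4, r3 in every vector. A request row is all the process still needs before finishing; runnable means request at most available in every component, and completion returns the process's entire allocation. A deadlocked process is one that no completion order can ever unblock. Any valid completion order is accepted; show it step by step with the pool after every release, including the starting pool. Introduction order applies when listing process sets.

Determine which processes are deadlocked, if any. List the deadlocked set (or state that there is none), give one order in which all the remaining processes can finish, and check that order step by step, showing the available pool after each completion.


The deadlocked set is empty.
Key observation: T3 can run right away; the returned allocation unlocks the remaining processes in turn.
A valid finishing order for the others: T3, T6, T4, T8, T5, T1, T9. Step-by-step check:
  pool = (2, 1, 2)
  run T3 (needs (1, 1, 2), free (2, 1, 2)); after release of (1, 2, 1) the pool is (3, 3, 3)
  run T6 (needs (3, 1, 3), free (3, 3, 3)); after release of (1, 3, 2) the pool is (4, 6, 5)
  run T4 (needs (2, 4, 0), free (4, 6, 5)); after release of (2, 0, 1) the pool is (6, 6, 6)
  run T8 (needs (2, 3, 3), free (6, 6, 6)); after release of (0, 1, 0) the pool is (6, 7, 6)
  run T5 (needs (6, 7, 3), free (6, 7, 6)); after release of (2, 0, 1) the pool is (8, 7, 7)
  run T1 (needs (6, 6, 3), free (8, 7, 7)); after release of (1, 2, 3) the pool is (9, 9, 10)
  run T9 (needs (3, 8, 10), free (9, 9, 10)); after release of (1, 1, 1) the pool is (10, 10, 11)


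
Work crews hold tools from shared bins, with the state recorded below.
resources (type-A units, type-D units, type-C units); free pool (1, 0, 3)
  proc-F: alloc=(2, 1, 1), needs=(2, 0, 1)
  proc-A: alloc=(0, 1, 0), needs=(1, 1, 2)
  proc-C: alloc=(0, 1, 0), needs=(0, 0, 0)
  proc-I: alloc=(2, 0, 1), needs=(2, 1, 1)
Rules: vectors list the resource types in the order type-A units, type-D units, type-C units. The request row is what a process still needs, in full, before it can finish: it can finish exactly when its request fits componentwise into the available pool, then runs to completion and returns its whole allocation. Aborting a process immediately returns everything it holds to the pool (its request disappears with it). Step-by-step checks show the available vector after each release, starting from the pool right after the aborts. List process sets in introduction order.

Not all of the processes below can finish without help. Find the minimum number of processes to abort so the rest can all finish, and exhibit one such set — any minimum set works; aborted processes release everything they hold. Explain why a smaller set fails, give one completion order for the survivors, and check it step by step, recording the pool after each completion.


Abort proc-F.
Key observation: proc-I was stuck for good until proc-F gave back (2, 1, 1); in the order shown it finishes at step 1.
Why nothing smaller works: aborting no one leaves the state deadlocked as given.
The survivors complete as proc-I, proc-C, proc-A. Walking it through (starting from the post-abort pool):
  pool = (3, 1, 4)
  proc-I needs (2, 1, 1) <= (3, 1, 4) -> finishes; pool += (2, 0, 1) = (5, 1, 5)
  proc-C needs (0, 0, 0) <= (5, 1, 5) -> finishes; pool += (0, 1, 0) = (5, 2, 5)
  proc-A needs (1, 1, 2) <= (5, 2, 5) -> finishes; pool += (0, 1, 0) = (5, 3, 5)


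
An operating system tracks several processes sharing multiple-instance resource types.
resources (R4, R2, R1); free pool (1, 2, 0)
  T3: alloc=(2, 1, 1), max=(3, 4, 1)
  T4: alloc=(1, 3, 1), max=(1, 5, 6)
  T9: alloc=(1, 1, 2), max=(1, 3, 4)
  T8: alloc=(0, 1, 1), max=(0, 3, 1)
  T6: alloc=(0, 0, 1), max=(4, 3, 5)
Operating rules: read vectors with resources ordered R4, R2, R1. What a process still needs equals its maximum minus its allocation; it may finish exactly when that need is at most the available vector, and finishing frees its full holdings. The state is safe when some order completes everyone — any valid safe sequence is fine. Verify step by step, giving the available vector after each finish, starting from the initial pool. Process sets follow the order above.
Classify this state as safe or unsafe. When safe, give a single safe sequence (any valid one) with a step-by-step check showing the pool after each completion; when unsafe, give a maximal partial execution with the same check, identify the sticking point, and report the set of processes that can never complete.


SAFE. One safe sequence: T8, T3, T9, T6, T4.
Key observation: at T8 the run first touches a limit — (0, 2, 0) against (1, 2, 0), exact on a resource it actually requests.
Walking it through:
  pool = (1, 2, 0)
  run T8 (needs (0, 2, 0), free (1, 2, 0)); after release of (0, 1, 1) the pool is (1, 3, 1)
  run T3 (needs (1, 3, 0), free (1, 3, 1)); after release of (2, 1, 1) the pool is (3, 4, 2)
  run T9 (needs (0, 2, 2), free (3, 4, 2)); after release of (1, 1, 2) the pool is (4, 5, 4)
  run T6 (needs (4, 3, 4), free (4, 5, 4)); after release of (0, 0, 1) the pool is (4, 5, 5)
  run T4 (needs (0, 2, 5), free (4, 5, 5)); after release of (1, 3, 1) the pool is (5, 8, 6)


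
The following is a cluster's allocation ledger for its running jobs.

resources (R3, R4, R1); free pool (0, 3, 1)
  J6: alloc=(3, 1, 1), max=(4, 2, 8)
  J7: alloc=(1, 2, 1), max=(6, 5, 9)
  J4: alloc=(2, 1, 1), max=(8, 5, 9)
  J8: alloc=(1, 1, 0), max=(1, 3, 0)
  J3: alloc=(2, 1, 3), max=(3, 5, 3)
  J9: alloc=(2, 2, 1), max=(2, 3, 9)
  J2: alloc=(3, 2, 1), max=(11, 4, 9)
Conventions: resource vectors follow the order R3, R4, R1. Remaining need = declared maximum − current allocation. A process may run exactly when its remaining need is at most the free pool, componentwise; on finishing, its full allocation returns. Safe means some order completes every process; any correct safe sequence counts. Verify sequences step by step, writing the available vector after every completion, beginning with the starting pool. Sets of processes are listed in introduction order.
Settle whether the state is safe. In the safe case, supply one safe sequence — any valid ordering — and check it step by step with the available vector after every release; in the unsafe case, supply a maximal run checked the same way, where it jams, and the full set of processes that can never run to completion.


UNSAFE.
Key observation: no order helps: past J8, J3, the free pool tops out at (3, 5, 4), below what each blocked process needs in R1.
A maximal execution: J8, J3 — then nothing else fits. Walking it through:
  pool = (0, 3, 1)
  run J8 (needs (0, 2, 0), free (0, 3, 1)); after release of (1, 1, 0) the pool is (1, 4, 1)
  run J3 (needs (1, 4, 0), free (1, 4, 1)); after release of (2, 1, 3) the pool is (3, 5, 4)
  J6 still needs (1, 1, 7) but only (3, 5, 4) is free — short on R1
  J7 still needs (5, 3, 8) but only (3, 5, 4) is free — short on R3 and R1
  J4 still needs (6, 4, 8) but only (3, 5, 4) is free — short on R3 and R1
  J9 still needs (0, 1, 8) but only (3, 5, 4) is free — short on R1
  J2 still needs (8, 2, 8) but only (3, 5, 4) is free — short on R3 and R1
Processes that can never finish: J6, J7, J4, J9 and J2.


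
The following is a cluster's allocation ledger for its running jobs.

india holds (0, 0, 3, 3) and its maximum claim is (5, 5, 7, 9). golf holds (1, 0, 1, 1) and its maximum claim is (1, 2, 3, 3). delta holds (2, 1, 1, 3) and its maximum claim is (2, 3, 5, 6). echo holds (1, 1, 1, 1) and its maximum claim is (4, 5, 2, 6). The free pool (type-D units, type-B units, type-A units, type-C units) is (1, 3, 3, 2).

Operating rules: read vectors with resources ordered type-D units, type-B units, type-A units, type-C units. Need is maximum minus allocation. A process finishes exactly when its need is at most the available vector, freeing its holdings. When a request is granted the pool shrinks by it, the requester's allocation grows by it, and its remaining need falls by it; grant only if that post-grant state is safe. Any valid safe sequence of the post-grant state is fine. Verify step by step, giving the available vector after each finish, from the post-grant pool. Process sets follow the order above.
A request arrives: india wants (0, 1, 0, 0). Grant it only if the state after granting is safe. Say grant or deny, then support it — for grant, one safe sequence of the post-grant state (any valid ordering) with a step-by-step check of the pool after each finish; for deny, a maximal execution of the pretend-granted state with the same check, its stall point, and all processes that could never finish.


DENY: after the grant no complete ordering would exist.
Key observation: golf, delta can finish, but then (4, 3, 5, 6) is all there is, and the blocked group's type-B units demands exceed it.
On the post-grant state, golf, delta is a maximal run — nothing extends it. Walking it through:
  pool = (1, 2, 3, 2)
  golf: need (0, 2, 2, 2) fits (1, 2, 3, 2); releases (1, 0, 1, 1), pool now (2, 2, 4, 3)
  delta: need (0, 2, 4, 3) fits (2, 2, 4, 3); releases (2, 1, 1, 3), pool now (4, 3, 5, 6)
  blocked: india wants (5, 4, 4, 6), pool (4, 3, 5, 6) — not enough type-D units and type-B units
  blocked: echo wants (3, 4, 1, 5), pool (4, 3, 5, 6) — not enough type-B units
Post-grant, the permanently blocked set is india and echo.


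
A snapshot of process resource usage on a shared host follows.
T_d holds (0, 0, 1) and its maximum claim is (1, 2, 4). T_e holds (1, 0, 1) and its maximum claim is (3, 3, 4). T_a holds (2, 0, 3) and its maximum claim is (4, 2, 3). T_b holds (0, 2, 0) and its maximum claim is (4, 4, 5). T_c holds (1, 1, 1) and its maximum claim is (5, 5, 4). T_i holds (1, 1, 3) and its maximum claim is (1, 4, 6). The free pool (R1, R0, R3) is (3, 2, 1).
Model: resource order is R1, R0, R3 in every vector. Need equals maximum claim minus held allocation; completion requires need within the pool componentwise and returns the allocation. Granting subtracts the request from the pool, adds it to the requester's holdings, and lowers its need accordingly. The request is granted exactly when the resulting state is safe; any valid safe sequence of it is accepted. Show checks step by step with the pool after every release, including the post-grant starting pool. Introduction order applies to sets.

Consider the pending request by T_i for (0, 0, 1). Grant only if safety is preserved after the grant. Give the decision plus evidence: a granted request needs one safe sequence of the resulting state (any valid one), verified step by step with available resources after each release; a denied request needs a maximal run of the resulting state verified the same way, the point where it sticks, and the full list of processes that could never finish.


DENY. Granting would leave the state unsafe.
Key observation: after T_a, T_d the pool peaks at (5, 2, 4), and each blocked process is short somewhere: T_e on R0; T_b on R3; T_c on R0; T_i on R0.
After a pretend grant, a maximal execution: T_a, T_d — then nothing else fits. Verifying each step:
  pool = (3, 2, 0)
  T_a: need (2, 2, 0) fits (3, 2, 0); releases (2, 0, 3), pool now (5, 2, 3)
  T_d: need (1, 2, 3) fits (5, 2, 3); releases (0, 0, 1), pool now (5, 2, 4)
  T_e still needs (2, 3, 3) but only (5, 2, 4) is free — short on R0
  T_b still needs (4, 2, 5) but only (5, 2, 4) is free — short on R3
  T_c still needs (4, 4, 3) but only (5, 2, 4) is free — short on R0
  T_i still needs (0, 3, 2) but only (5, 2, 4) is free — short on R0
Processes that could never finish after the grant: T_e, T_b, T_c and T_i.


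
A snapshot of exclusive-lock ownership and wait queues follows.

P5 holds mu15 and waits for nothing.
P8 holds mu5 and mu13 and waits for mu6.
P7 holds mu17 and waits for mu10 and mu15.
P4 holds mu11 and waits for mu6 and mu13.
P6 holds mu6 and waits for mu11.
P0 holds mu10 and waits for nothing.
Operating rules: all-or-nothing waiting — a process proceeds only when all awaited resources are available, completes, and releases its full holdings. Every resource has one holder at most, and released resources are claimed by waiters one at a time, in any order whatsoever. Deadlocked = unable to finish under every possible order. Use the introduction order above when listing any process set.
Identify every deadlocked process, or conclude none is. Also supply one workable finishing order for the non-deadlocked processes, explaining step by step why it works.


The deadlocked set is P8, P4 and P6.
Key observation: the loop P8 -> P6 -> P4 -> P8 blocks itself forever; no other process is dragged down with it.
The rest can finish in the order P0, P5, P7.
Walking it through:
  P0: no waits; runs immediately, freeing mu10
  P5: no waits; runs immediately, freeing mu15
  run P7 (all its waits — mu10 and mu15 — are resolved); releases mu17


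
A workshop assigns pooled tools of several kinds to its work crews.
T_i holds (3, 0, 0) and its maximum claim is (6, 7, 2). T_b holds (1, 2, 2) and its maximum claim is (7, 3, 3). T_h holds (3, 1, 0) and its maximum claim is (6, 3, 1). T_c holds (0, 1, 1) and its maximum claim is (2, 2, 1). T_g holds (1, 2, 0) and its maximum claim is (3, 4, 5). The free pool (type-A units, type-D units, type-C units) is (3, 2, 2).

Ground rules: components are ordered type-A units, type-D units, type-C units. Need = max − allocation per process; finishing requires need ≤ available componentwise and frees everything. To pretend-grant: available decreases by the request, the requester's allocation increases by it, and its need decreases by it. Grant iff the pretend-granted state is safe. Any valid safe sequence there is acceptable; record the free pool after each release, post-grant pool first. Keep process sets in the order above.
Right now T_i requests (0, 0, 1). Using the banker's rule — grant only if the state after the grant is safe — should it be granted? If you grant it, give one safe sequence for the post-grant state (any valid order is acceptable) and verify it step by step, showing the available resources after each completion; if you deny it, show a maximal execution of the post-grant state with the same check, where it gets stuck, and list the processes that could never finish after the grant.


DENY — the pretend-granted state is unsafe.
Key observation: after T_c, T_h, T_b the pool peaks at (7, 6, 4), and each blocked process is short somewhere: T_i on type-D units; T_g on type-C units.
Pretend the grant happened; the run T_c, T_h, T_b goes as far as possible. Walking it through:
  pool = (3, 2, 1)
  T_c needs (2, 1, 0) <= (3, 2, 1) -> finishes; pool += (0, 1, 1) = (3, 3, 2)
  T_h needs (3, 2, 1) <= (3, 3, 2) -> finishes; pool += (3, 1, 0) = (6, 4, 2)
  T_b needs (6, 1, 1) <= (6, 4, 2) -> finishes; pool += (1, 2, 2) = (7, 6, 4)
  T_i cannot run: need (3, 7, 1) vs free (7, 6, 4) (insufficient type-D units)
  T_g cannot run: need (2, 2, 5) vs free (7, 6, 4) (insufficient type-C units)
Post-grant, the permanently blocked set is T_i and T_g.


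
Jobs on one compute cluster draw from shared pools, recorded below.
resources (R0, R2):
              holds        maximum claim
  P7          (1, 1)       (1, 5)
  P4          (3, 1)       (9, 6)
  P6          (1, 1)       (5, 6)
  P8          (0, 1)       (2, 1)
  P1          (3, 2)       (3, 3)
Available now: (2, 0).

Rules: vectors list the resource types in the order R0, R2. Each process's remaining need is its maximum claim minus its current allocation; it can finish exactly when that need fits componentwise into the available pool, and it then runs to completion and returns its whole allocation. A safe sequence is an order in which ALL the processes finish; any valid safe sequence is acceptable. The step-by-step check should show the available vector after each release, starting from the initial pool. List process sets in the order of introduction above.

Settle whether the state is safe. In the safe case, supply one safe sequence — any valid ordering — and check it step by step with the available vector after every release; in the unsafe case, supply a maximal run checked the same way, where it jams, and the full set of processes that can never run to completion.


UNSAFE — no complete ordering exists.
Key observation: even finishing P8, P1 leaves just (5, 3) free — too little R2 for any of the remaining processes.
A maximal execution: P8, P1 — then nothing else fits. Step-by-step check:
  pool = (2, 0)
  run P8 (needs (2, 0), free (2, 0)); after release of (0, 1) the pool is (2, 1)
  run P1 (needs (0, 1), free (2, 1)); after release of (3, 2) the pool is (5, 3)
  P7 still needs (0, 4) but only (5, 3) is free — short on R2
  P4 still needs (6, 5) but only (5, 3) is free — short on R0 and R2
  P6 still needs (4, 5) but only (5, 3) is free — short on R2
Permanently blocked: P7, P4 and P6.
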